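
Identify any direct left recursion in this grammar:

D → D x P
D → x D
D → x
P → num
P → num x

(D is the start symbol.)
Yes, D is left-recursive

Direct left recursion occurs when N → N α for some non-terminal N (the right-hand side begins with the left-hand side itself).

D → D x P: LEFT RECURSIVE (starts with D)
D → x D: starts with x
D → x: starts with x
P → num: starts with num
P → num x: starts with num

The grammar has direct left recursion on: D.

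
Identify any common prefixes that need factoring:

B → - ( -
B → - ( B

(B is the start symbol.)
Left-factoring is needed when two productions for the same non-terminal
share a common prefix on the right-hand side.

Productions for B:
  B → - ( -
  B → - ( B

Found common prefix '- (' in productions for B

Answer: Yes, B has productions with common prefix '- ('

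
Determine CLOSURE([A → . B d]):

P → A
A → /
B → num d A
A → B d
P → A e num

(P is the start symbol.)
{ [A → . B d], [B → . num d A] }

To compute CLOSURE, for each item [A → α.Bβ] where B is a non-terminal, add [B → .γ] for all productions B → γ; repeat for the newly added items until nothing changes.

Start with: [A → . B d]
  [A → . B d] has the dot before B: add [B → . num d A]
No further items can be added.

CLOSURE = { [A → . B d], [B → . num d A] }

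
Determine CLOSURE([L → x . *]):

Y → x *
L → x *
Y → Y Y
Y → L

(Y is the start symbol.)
{ [L → x . *] }

To compute CLOSURE, for each item [A → α.Bβ] where B is a non-terminal, add [B → .γ] for all productions B → γ; repeat for the newly added items until nothing changes.

Start with: [L → x . *]
The dot precedes the terminal '*', so nothing is added.

CLOSURE = { [L → x . *] }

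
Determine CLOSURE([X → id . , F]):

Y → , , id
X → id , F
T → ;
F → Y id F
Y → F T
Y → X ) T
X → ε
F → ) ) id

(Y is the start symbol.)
To compute CLOSURE, for each item [A → α.Bβ] where B is a non-terminal, add [B → .γ] for all productions B → γ; repeat for the newly added items until nothing changes.

Start with: [X → id . , F]
The dot precedes the terminal ',', so nothing is added.

CLOSURE = { [X → id . , F] }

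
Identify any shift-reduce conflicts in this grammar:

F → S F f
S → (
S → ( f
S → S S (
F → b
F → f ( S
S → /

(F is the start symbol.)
Yes — I1: [S → ( .] vs [S → ( . f]; I8: [F → f ( S .] vs [S → . (]; I10: [S → ( .] vs [S → ( . f]

A shift-reduce conflict occurs when an LR(0) state has both:
  - a complete (reduce) item [A → α .] (dot at the end), and
  - a shift item [B → β . c γ] (dot before a terminal).

Augment with F' → F and build the canonical LR(0) collection (I0 = CLOSURE({[F' → . F]}), then GOTO on every symbol after a dot until no new states appear). It has 15 states:
  I0: { [F → . S F f], [F → . b], [F → . f ( S], [F' → . F], [S → . ( f], [S → . (], [S → . /], [S → . S S (] }  — shift
  I1: { [S → ( . f], [S → ( .] }  — shift, reduce
  I2: { [S → / .] }  — reduce
  I3: { [F' → F .] }  — accept
  I4: { [F → . S F f], [F → . b], [F → . f ( S], [F → S . F f], [S → . ( f], [S → . (], [S → . /], [S → . S S (], [S → S . S (] }  — shift
  I5: { [F → b .] }  — reduce
  I6: { [F → f . ( S] }  — shift
  I7: { [F → f ( . S], [S → . ( f], [S → . (], [S → . /], [S → . S S (] }  — shift
  I8: { [F → f ( S .], [S → . ( f], [S → . (], [S → . /], [S → . S S (], [S → S . S (] }  — shift, reduce
  I9: { [S → . ( f], [S → . (], [S → . /], [S → . S S (], [S → S . S (], [S → S S . (] }  — shift
  I10: { [S → ( . f], [S → ( .], [S → S S ( .] }  — shift, 2 reduces
  I11: { [S → ( f .] }  — reduce
  I12: { [F → S F . f] }  — shift
  I13: { [F → . S F f], [F → . b], [F → . f ( S], [F → S . F f], [S → . ( f], [S → . (], [S → . /], [S → . S S (], [S → S . S (], [S → S S . (] }  — shift
  I14: { [F → S F f .] }  — reduce

I1 contains reduce item [S → ( .] and shift item [S → ( . f] — shift-reduce conflict.
I8 contains reduce item [F → f ( S .] and shift items [S → . (], [S → . ( f], [S → . /] — shift-reduce conflict.
I10 contains reduce items [S → ( .], [S → S S ( .] and shift item [S → ( . f] — shift-reduce conflict.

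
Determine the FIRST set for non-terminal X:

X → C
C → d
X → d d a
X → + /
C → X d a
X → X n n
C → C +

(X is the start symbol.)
FIRST sets of the other non-terminals involved (by the same procedure, iterated to a fixed point):
  FIRST(C) = { '+', 'd' }

From X → C:
  - C is a non-terminal: add FIRST(C) \ {ε} = { '+', 'd' }
    C is not nullable, so stop
From X → d d a:
  - d is a terminal: add 'd' and stop
From X → + /:
  - '+' is a terminal: add '+' and stop
From X → X n n:
  - X is the symbol being defined: contributes nothing new
    X is not nullable, so stop

Collecting: FIRST(X) = { '+', 'd' }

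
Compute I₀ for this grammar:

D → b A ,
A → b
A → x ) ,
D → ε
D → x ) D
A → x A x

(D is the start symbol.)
{ [D → . b A ,], [D → . x ) D], [D → .], [D' → . D] }

First, augment the grammar with D' → D
I₀ = CLOSURE({ [D' → . D] }):
  [D' → . D] has the dot before D: add [D → . b A ,], [D → .], [D → . x ) D]
No further items can be added.

I₀ = { [D → . b A ,], [D → . x ) D], [D → .], [D' → . D] }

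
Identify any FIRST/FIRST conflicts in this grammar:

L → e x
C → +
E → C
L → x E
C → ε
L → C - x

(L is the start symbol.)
No FIRST/FIRST conflicts.

A FIRST/FIRST conflict occurs when two productions N → α and N → β for the same non-terminal have FIRST(α) ∩ FIRST(β) ≠ ∅ (with ε ∈ FIRST of a nullable right-hand side, so two nullable alternatives also conflict).

FIRST sets of the non-terminals at (or reachable through a nullable prefix from) the front of some alternative:
  FIRST(C) = { '+', ε }

Productions for L:
  L → e x: FIRST = { 'e' }
  L → x E: FIRST = { 'x' }
  L → C - x: FIRST = { '+', '-' }
Productions for C:
  C → +: FIRST = { '+' }
  C → ε: FIRST = { ε }
E has only one production, so no FIRST/FIRST conflict is possible there.

All alternatives of each non-terminal have pairwise disjoint FIRST sets.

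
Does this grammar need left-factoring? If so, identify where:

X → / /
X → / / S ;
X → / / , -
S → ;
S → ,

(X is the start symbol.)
Yes, X has productions with common prefix '/ /'

Left-factoring is needed when two productions for the same non-terminal
share a common prefix on the right-hand side.

Productions for X:
  X → / /
  X → / / S ;
  X → / / , -
Productions for S:
  S → ;
  S → ,

Found common prefix '/ /' in productions for X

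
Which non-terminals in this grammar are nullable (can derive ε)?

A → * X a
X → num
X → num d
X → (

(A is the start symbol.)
None

A non-terminal is nullable if it can derive ε (the empty string): either it has an ε-production, or it has a production whose right-hand side consists entirely of nullable non-terminals.

There are no ε-productions, so no non-terminal can derive ε.
No non-terminals are nullable.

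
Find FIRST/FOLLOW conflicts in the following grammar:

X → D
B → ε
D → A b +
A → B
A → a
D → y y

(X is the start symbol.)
Nullable non-terminals: A, B.
FIRST sets used below: FIRST(B) = { ε }

A: nullable alternative(s) A → B; FOLLOW(A) = { 'b' }
  A → B: FIRST \ {ε} = { } — this is the only nullable alternative, skip
  A → a: FIRST \ {ε} = { 'a' } — disjoint from FOLLOW(A)
B has a nullable alternative but only one production, so nothing to check.

D, X have no nullable alternative, so no FIRST/FOLLOW check is needed there.

No FIRST/FOLLOW conflicts found.

Answer: No FIRST/FOLLOW conflicts.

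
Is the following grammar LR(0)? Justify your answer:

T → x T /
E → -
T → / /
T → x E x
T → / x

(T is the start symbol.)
A grammar is LR(0) if no state in the canonical LR(0) collection has:
  - both a shift item (dot before a terminal) and a complete item (shift-reduce conflict), or
  - two or more complete items (reduce-reduce conflict; the accept item [T' → T .] counts as a complete item here).

Augment with T' → T and build the canonical LR(0) collection (I0 = CLOSURE({[T' → . T]}), then GOTO on every symbol after a dot until no new states appear). It has 11 states:
  I0: { [T → . / /], [T → . / x], [T → . x E x], [T → . x T /], [T' → . T] }  — shift
  I1: { [T → / . /], [T → / . x] }  — shift
  I2: { [T' → T .] }  — accept
  I3: { [E → . -], [T → . / /], [T → . / x], [T → . x E x], [T → . x T /], [T → x . E x], [T → x . T /] }  — shift
  I4: { [E → - .] }  — reduce
  I5: { [T → x E . x] }  — shift
  I6: { [T → x T . /] }  — shift
  I7: { [T → x T / .] }  — reduce
  I8: { [T → x E x .] }  — reduce
  I9: { [T → / / .] }  — reduce
  I10: { [T → / x .] }  — reduce

Every state is either a pure shift/goto state or contains exactly one complete item and nothing to shift — no conflicts. The grammar is LR(0).

Answer: Yes, the grammar is LR(0)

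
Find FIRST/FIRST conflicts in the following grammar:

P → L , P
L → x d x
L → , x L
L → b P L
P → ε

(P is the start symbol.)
FIRST sets of the non-terminals at (or reachable through a nullable prefix from) the front of some alternative:
  FIRST(L) = { ',', 'b', 'x' }

Productions for P:
  P → L , P: FIRST = { ',', 'b', 'x' }
  P → ε: FIRST = { ε }
Productions for L:
  L → x d x: FIRST = { 'x' }
  L → , x L: FIRST = { ',' }
  L → b P L: FIRST = { 'b' }

All alternatives of each non-terminal have pairwise disjoint FIRST sets.

Answer: No FIRST/FIRST conflicts.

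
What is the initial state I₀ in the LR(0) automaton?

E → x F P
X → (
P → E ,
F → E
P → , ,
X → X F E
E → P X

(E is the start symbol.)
First, augment the grammar with E' → E
I₀ = CLOSURE({ [E' → . E] }):
  [E' → . E] has the dot before E: add [E → . x F P], [E → . P X]
  [E → . P X] has the dot before P: add [P → . E ,], [P → . , ,]
No further items can be added.

I₀ = { [E → . P X], [E → . x F P], [E' → . E], [P → . , ,], [P → . E ,] }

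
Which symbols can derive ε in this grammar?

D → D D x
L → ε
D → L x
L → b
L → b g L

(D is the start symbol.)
ε-productions: L → ε
So L is immediately nullable.
No further non-terminal can be added: every production for the remaining non-terminals contains a terminal or a non-nullable non-terminal.
Nullable = { 'L' }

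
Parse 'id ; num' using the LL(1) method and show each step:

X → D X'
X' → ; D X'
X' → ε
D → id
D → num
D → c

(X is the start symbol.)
Stack is shown with the top on the left.

Stack     Input       Action
----------------------------
X $       id ; num $  output X → D X'
D X' $    id ; num $  output D → id
id X' $   id ; num $  match 'id'
X' $      ; num $     output X' → ; D X'
; D X' $  ; num $     match ';'
D X' $    num $       output D → num
num X' $  num $       match 'num'
X' $      $           output X' → ε
$         $           accept

The string is accepted.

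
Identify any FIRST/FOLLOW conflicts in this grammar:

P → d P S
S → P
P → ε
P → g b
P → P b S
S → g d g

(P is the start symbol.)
A FIRST/FOLLOW conflict occurs when a non-terminal N has a nullable alternative N → β (β ⇒* ε) and another alternative N → α with FIRST(α) ∩ FOLLOW(N) ≠ ∅: on such a lookahead the parser cannot decide between expanding α and letting N vanish via β.

Nullable non-terminals: P, S.
FIRST sets used below: FIRST(P) = { 'b', 'd', 'g', ε }

P: nullable alternative(s) P → ε; FOLLOW(P) = { $, 'b', 'd', 'g' }
  P → d P S: FIRST \ {ε} = { 'd' } — overlaps FOLLOW(P) on { 'd' }: CONFLICT
  P → ε: FIRST \ {ε} = { } — this is the only nullable alternative, skip
  P → g b: FIRST \ {ε} = { 'g' } — overlaps FOLLOW(P) on { 'g' }: CONFLICT
  P → P b S: FIRST \ {ε} = { 'b', 'd', 'g' } — overlaps FOLLOW(P) on { 'b', 'd', 'g' }: CONFLICT

S: nullable alternative(s) S → P; FOLLOW(S) = { $, 'b', 'd', 'g' }
  S → P: FIRST \ {ε} = { 'b', 'd', 'g' } — this is the only nullable alternative, skip
  S → g d g: FIRST \ {ε} = { 'g' } — overlaps FOLLOW(S) on { 'g' }: CONFLICT

So the grammar has 4 FIRST/FOLLOW conflicts (marked CONFLICT above).

Answer: Yes. P → d P S with FOLLOW(P) on { 'd' }; P → g b with FOLLOW(P) on { 'g' }; P → P b S with FOLLOW(P) on { 'b', 'd', 'g' }; S → g d g with FOLLOW(S) on { 'g' }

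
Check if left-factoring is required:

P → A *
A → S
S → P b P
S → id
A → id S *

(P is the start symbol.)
No, left-factoring is not needed

Left-factoring is needed when two productions for the same non-terminal
share a common prefix on the right-hand side.

Productions for A:
  A → S
  A → id S *
Productions for S:
  S → P b P
  S → id

No common prefixes found.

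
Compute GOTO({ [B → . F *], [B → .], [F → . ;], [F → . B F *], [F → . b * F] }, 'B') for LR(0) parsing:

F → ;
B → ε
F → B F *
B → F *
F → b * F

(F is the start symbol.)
{ [B → . F *], [B → .], [F → . ;], [F → . B F *], [F → . b * F], [F → B . F *] }

GOTO(I, 'B') = CLOSURE({ [A → αX.β] : [A → α.Xβ] ∈ I, X = 'B' })

Items with dot before 'B', with the dot advanced:
  [F → . B F *] → [F → B . F *]
Closure of the advanced items:
  [F → B . F *] has the dot before F: add [F → . ;], [F → . B F *], [F → . b * F]
  [F → . B F *] has the dot before B: add [B → .], [B → . F *]

GOTO = { [B → . F *], [B → .], [F → . ;], [F → . B F *], [F → . b * F], [F → B . F *] }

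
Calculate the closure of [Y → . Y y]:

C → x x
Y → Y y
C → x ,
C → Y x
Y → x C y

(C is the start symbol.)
{ [Y → . Y y], [Y → . x C y] }

Start with: [Y → . Y y]
  [Y → . Y y] has the dot before Y: add [Y → . x C y]
No further items can be added.

CLOSURE = { [Y → . Y y], [Y → . x C y] }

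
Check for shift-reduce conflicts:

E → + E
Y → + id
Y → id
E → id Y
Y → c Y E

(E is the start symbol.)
No shift-reduce conflicts

A shift-reduce conflict occurs when an LR(0) state has both:
  - a complete (reduce) item [A → α .] (dot at the end), and
  - a shift item [B → β . c γ] (dot before a terminal).

Augment with E' → E and build the canonical LR(0) collection (I0 = CLOSURE({[E' → . E]}), then GOTO on every symbol after a dot until no new states appear). It has 12 states:
  I0: { [E → . + E], [E → . id Y], [E' → . E] }  — shift
  I1: { [E → + . E], [E → . + E], [E → . id Y] }  — shift
  I2: { [E' → E .] }  — accept
  I3: { [E → id . Y], [Y → . + id], [Y → . c Y E], [Y → . id] }  — shift
  I4: { [Y → + . id] }  — shift
  I5: { [E → id Y .] }  — reduce
  I6: { [Y → . + id], [Y → . c Y E], [Y → . id], [Y → c . Y E] }  — shift
  I7: { [Y → id .] }  — reduce
  I8: { [E → . + E], [E → . id Y], [Y → c Y . E] }  — shift
  I9: { [Y → c Y E .] }  — reduce
  I10: { [Y → + id .] }  — reduce
  I11: { [E → + E .] }  — reduce

No state contains both a complete item and a shift item.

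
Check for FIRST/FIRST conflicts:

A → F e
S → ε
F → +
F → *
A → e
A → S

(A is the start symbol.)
FIRST sets of the non-terminals at (or reachable through a nullable prefix from) the front of some alternative:
  FIRST(F) = { '*', '+' }
  FIRST(S) = { ε }

Productions for A:
  A → F e: FIRST = { '*', '+' }
  A → e: FIRST = { 'e' }
  A → S: FIRST = { ε }
Productions for F:
  F → +: FIRST = { '+' }
  F → *: FIRST = { '*' }
S has only one production, so no FIRST/FIRST conflict is possible there.

All alternatives of each non-terminal have pairwise disjoint FIRST sets.

Answer: No FIRST/FIRST conflicts.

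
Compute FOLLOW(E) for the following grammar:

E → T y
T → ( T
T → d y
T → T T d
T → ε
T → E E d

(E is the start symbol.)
To compute FOLLOW(E), find every occurrence of E on a right-hand side N → α E β: add FIRST(β) \ {ε}, and if β is empty or nullable also add FOLLOW(N). Iterate to a fixed point.

E is the start symbol, so $ ∈ FOLLOW(E).
In T → E E d: E is followed by E d, add FIRST(E d) \ {ε} = { '(', 'd', 'y' }
In T → E E d: E is followed by d, add FIRST(d) \ {ε} = { 'd' }

Taking the union: FOLLOW(E) = { $, '(', 'd', 'y' }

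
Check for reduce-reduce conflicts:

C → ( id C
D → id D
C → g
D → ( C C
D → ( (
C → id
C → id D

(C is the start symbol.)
No reduce-reduce conflicts

Augment with C' → C and build the canonical LR(0) collection (I0 = CLOSURE({[C' → . C]}), then GOTO on every symbol after a dot until no new states appear). It has 14 states:
  I0: { [C → . ( id C], [C → . g], [C → . id D], [C → . id], [C' → . C] }  — shift
  I1: { [C → ( . id C] }  — shift
  I2: { [C' → C .] }  — accept
  I3: { [C → g .] }  — reduce
  I4: { [C → id . D], [C → id .], [D → . ( (], [D → . ( C C], [D → . id D] }  — shift, reduce
  I5: { [C → . ( id C], [C → . g], [C → . id D], [C → . id], [D → ( . (], [D → ( . C C] }  — shift
  I6: { [C → id D .] }  — reduce
  I7: { [D → . ( (], [D → . ( C C], [D → . id D], [D → id . D] }  — shift
  I8: { [D → id D .] }  — reduce
  I9: { [C → ( . id C], [D → ( ( .] }  — shift, reduce
  I10: { [C → . ( id C], [C → . g], [C → . id D], [C → . id], [D → ( C . C] }  — shift
  I11: { [D → ( C C .] }  — reduce
  I12: { [C → ( id . C], [C → . ( id C], [C → . g], [C → . id D], [C → . id] }  — shift
  I13: { [C → ( id C .] }  — reduce

No state contains more than one complete item.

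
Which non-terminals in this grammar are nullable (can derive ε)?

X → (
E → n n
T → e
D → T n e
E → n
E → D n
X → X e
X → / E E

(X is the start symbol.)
None

A non-terminal is nullable if it can derive ε (the empty string): either it has an ε-production, or it has a production whose right-hand side consists entirely of nullable non-terminals.

There are no ε-productions, so no non-terminal can derive ε.
No non-terminals are nullable.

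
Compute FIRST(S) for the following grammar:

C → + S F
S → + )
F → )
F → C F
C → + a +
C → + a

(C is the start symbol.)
{ '+' }

To compute FIRST(S), examine every production with S on the left-hand side, reading each right-hand side left to right until a non-nullable symbol is reached.

From S → + ):
  - '+' is a terminal: add '+' and stop

Collecting: FIRST(S) = { '+' }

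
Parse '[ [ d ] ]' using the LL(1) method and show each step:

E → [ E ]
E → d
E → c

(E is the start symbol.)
Stack is shown with the top on the left.

Stack      Input        Action
------------------------------
E $        [ [ d ] ] $  output E → [ E ]
[ E ] $    [ [ d ] ] $  match '['
E ] $      [ d ] ] $    output E → [ E ]
[ E ] ] $  [ d ] ] $    match '['
E ] ] $    d ] ] $      output E → d
d ] ] $    d ] ] $      match 'd'
] ] $      ] ] $        match ']'
] $        ] $          match ']'
$          $            accept

The string is accepted.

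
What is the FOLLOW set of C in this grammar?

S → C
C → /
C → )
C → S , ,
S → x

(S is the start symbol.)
To compute FOLLOW(C), find every occurrence of C on a right-hand side N → α C β: add FIRST(β) \ {ε}, and if β is empty or nullable also add FOLLOW(N). Iterate to a fixed point.

In S → C: C is at the end, add FOLLOW(S)

The FOLLOW sets referred to above (computed the same way, to a fixed point):
  FOLLOW(S) = { $, ',' }

Taking the union: FOLLOW(C) = { $, ',' }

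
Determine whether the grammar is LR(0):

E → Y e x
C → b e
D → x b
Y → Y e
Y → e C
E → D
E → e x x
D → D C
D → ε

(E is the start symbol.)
No. Shift-reduce conflict between [D → .] and [D → . x b]

A grammar is LR(0) if no state in the canonical LR(0) collection has:
  - both a shift item (dot before a terminal) and a complete item (shift-reduce conflict), or
  - two or more complete items (reduce-reduce conflict; the accept item [E' → E .] counts as a complete item here).

Augment with E' → E and build the canonical LR(0) collection (I0 = CLOSURE({[E' → . E]}), then GOTO on every symbol after a dot until no new states appear). It has 15 states:
  I0: { [D → . D C], [D → . x b], [D → .], [E → . D], [E → . Y e x], [E → . e x x], [E' → . E], [Y → . Y e], [Y → . e C] }  — shift, reduce
  I1: { [C → . b e], [D → D . C], [E → D .] }  — shift, reduce
  I2: { [E' → E .] }  — accept
  I3: { [E → Y . e x], [Y → Y . e] }  — shift
  I4: { [C → . b e], [E → e . x x], [Y → e . C] }  — shift
  I5: { [D → x . b] }  — shift
  I6: { [D → x b .] }  — reduce
  I7: { [Y → e C .] }  — reduce
  I8: { [C → b . e] }  — shift
  I9: { [E → e x . x] }  — shift
  I10: { [E → e x x .] }  — reduce
  I11: { [C → b e .] }  — reduce
  I12: { [E → Y e . x], [Y → Y e .] }  — shift, reduce
  I13: { [E → Y e x .] }  — reduce
  I14: { [D → D C .] }  — reduce

Conflict in state I0:
  Shift-reduce conflict between [D → .] and [D → . x b]
So the grammar is NOT LR(0).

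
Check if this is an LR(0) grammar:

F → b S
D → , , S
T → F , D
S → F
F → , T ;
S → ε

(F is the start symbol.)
Augment with F' → F and build the canonical LR(0) collection (I0 = CLOSURE({[F' → . F]}), then GOTO on every symbol after a dot until no new states appear). It has 14 states:
  I0: { [F → . , T ;], [F → . b S], [F' → . F] }  — shift
  I1: { [F → , . T ;], [F → . , T ;], [F → . b S], [T → . F , D] }  — shift
  I2: { [F' → F .] }  — accept
  I3: { [F → . , T ;], [F → . b S], [F → b . S], [S → . F], [S → .] }  — shift, reduce
  I4: { [S → F .] }  — reduce
  I5: { [F → b S .] }  — reduce
  I6: { [T → F . , D] }  — shift
  I7: { [F → , T . ;] }  — shift
  I8: { [F → , T ; .] }  — reduce
  I9: { [D → . , , S], [T → F , . D] }  — shift
  I10: { [D → , . , S] }  — shift
  I11: { [T → F , D .] }  — reduce
  I12: { [D → , , . S], [F → . , T ;], [F → . b S], [S → . F], [S → .] }  — shift, reduce
  I13: { [D → , , S .] }  — reduce

Conflict in state I3:
  Shift-reduce conflict between [S → .] and [F → . , T ;]
So the grammar is NOT LR(0).

Answer: No. Shift-reduce conflict between [S → .] and [F → . , T ;]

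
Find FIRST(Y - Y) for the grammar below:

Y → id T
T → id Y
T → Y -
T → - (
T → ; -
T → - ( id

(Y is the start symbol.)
FIRST sets of the non-terminals involved (from the grammar, by fixed-point iteration):
  FIRST(Y) = { 'id' }

To compute FIRST(Y - Y), process the symbols left to right:
Symbol Y is a non-terminal. Add FIRST(Y) \ {ε} = { 'id' }
Y is not nullable (ε ∉ FIRST(Y)), so stop here.
FIRST(Y - Y) = { 'id' }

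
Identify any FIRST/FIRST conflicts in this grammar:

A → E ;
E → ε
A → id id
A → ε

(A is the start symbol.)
FIRST sets of the non-terminals at (or reachable through a nullable prefix from) the front of some alternative:
  FIRST(E) = { ε }

Productions for A:
  A → E ;: FIRST = { ';' }
  A → id id: FIRST = { 'id' }
  A → ε: FIRST = { ε }
E has only one production, so no FIRST/FIRST conflict is possible there.

All alternatives of each non-terminal have pairwise disjoint FIRST sets.

Answer: No FIRST/FIRST conflicts.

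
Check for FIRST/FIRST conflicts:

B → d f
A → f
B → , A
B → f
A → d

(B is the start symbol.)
Productions for B:
  B → d f: FIRST = { 'd' }
  B → , A: FIRST = { ',' }
  B → f: FIRST = { 'f' }
Productions for A:
  A → f: FIRST = { 'f' }
  A → d: FIRST = { 'd' }

All alternatives of each non-terminal have pairwise disjoint FIRST sets.

Answer: No FIRST/FIRST conflicts.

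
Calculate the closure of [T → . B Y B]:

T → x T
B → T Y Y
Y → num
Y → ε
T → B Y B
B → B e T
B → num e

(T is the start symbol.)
{ [B → . B e T], [B → . T Y Y], [B → . num e], [T → . B Y B], [T → . x T] }

To compute CLOSURE, for each item [A → α.Bβ] where B is a non-terminal, add [B → .γ] for all productions B → γ; repeat for the newly added items until nothing changes.

Start with: [T → . B Y B]
  [T → . B Y B] has the dot before B: add [B → . T Y Y], [B → . B e T], [B → . num e]
  [B → . T Y Y] has the dot before T: add [T → . x T]
No further items can be added.

CLOSURE = { [B → . B e T], [B → . T Y Y], [B → . num e], [T → . B Y B], [T → . x T] }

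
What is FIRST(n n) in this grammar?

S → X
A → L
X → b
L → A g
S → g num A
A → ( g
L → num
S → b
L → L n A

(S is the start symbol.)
{ 'n' }

To compute FIRST(n n), process the symbols left to right:
Symbol n is a terminal. Add 'n' and stop.
FIRST(n n) = { 'n' }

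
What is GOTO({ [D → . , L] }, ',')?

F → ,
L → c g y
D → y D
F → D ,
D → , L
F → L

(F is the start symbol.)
{ [D → , . L], [L → . c g y] }

GOTO(I, ',') = CLOSURE({ [A → αX.β] : [A → α.Xβ] ∈ I, X = ',' })

Items with dot before ',', with the dot advanced:
  [D → . , L] → [D → , . L]
Closure of the advanced items:
  [D → , . L] has the dot before L: add [L → . c g y]

GOTO = { [D → , . L], [L → . c g y] }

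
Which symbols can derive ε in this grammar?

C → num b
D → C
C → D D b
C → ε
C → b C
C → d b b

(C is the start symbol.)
{ 'C', 'D' }

A non-terminal is nullable if it can derive ε (the empty string): either it has an ε-production, or it has a production whose right-hand side consists entirely of nullable non-terminals.

ε-productions: C → ε
So C is immediately nullable.
D → C: every symbol on the right is nullable, so D is nullable too.
Every non-terminal is now nullable.
Nullable = { 'C', 'D' }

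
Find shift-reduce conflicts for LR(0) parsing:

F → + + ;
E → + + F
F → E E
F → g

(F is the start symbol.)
No shift-reduce conflicts

Augment with F' → F and build the canonical LR(0) collection (I0 = CLOSURE({[F' → . F]}), then GOTO on every symbol after a dot until no new states appear). It has 11 states:
  I0: { [E → . + + F], [F → . + + ;], [F → . E E], [F → . g], [F' → . F] }  — shift
  I1: { [E → + . + F], [F → + . + ;] }  — shift
  I2: { [E → . + + F], [F → E . E] }  — shift
  I3: { [F' → F .] }  — accept
  I4: { [F → g .] }  — reduce
  I5: { [E → + . + F] }  — shift
  I6: { [F → E E .] }  — reduce
  I7: { [E → + + . F], [E → . + + F], [F → . + + ;], [F → . E E], [F → . g] }  — shift
  I8: { [E → + + F .] }  — reduce
  I9: { [E → + + . F], [E → . + + F], [F → + + . ;], [F → . + + ;], [F → . E E], [F → . g] }  — shift
  I10: { [F → + + ; .] }  — reduce

No state contains both a complete item and a shift item.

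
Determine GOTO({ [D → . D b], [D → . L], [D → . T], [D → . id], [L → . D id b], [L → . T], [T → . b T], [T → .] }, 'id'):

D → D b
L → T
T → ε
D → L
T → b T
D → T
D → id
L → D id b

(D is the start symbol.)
{ [D → id .] }

GOTO(I, 'id') = CLOSURE({ [A → αX.β] : [A → α.Xβ] ∈ I, X = 'id' })

Items with dot before 'id', with the dot advanced:
  [D → . id] → [D → id .]
Closure adds nothing (no advanced item has the dot before a non-terminal).

GOTO = { [D → id .] }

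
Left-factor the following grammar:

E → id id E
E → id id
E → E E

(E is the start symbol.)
E → id id E'
E' → E
E' → ε
E → E E

Left-factoring transforms A → αβ₁ | αβ₂ into A → αA' and A' → β₁ | β₂
(α is the longest common prefix among the alternatives). Repeat until
no nonterminal has two alternatives with a common prefix.

Round 1: E has alternatives sharing prefix 'id id'. Introduce E': E → id id E'
  Add: E' → E
  Add: E' → ε

No remaining common prefixes — done.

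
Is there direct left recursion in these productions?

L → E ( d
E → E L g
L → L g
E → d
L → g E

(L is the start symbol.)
Yes, E, L are left-recursive

Direct left recursion occurs when N → N α for some non-terminal N (the right-hand side begins with the left-hand side itself).

L → E ( d: starts with E
E → E L g: LEFT RECURSIVE (starts with E)
L → L g: LEFT RECURSIVE (starts with L)
E → d: starts with d
L → g E: starts with g

The grammar has direct left recursion on: E, L.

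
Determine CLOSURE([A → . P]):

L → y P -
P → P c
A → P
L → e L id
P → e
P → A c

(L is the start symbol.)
Start with: [A → . P]
  [A → . P] has the dot before P: add [P → . P c], [P → . e], [P → . A c]
  [P → . A c] has the dot before A: all A-items already present
No further items can be added.

CLOSURE = { [A → . P], [P → . A c], [P → . P c], [P → . e] }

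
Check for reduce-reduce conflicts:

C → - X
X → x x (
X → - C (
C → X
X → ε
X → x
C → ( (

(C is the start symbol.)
Yes — I9: [C → - X .] vs [C → X .]

Augment with C' → C and build the canonical LR(0) collection (I0 = CLOSURE({[C' → . C]}), then GOTO on every symbol after a dot until no new states appear). It has 12 states:
  I0: { [C → . ( (], [C → . - X], [C → . X], [C' → . C], [X → . - C (], [X → . x x (], [X → . x], [X → .] }  — shift, reduce
  I1: { [C → ( . (] }  — shift
  I2: { [C → - . X], [C → . ( (], [C → . - X], [C → . X], [X → - . C (], [X → . - C (], [X → . x x (], [X → . x], [X → .] }  — shift, reduce
  I3: { [C' → C .] }  — accept
  I4: { [C → X .] }  — reduce
  I5: { [X → x . x (], [X → x .] }  — shift, reduce
  I6: { [X → x x . (] }  — shift
  I7: { [X → x x ( .] }  — reduce
  I8: { [X → - C . (] }  — shift
  I9: { [C → - X .], [C → X .] }  — 2 reduces
  I10: { [X → - C ( .] }  — reduce
  I11: { [C → ( ( .] }  — reduce

I9 contains complete items [C → - X .], [C → X .] — reduce-reduce conflict.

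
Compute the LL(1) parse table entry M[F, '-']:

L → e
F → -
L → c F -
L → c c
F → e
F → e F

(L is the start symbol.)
To find M[F, '-'], we find productions for F where '-' is in the predict set (PREDICT(N → α) = (FIRST(α) \ {ε}) ∪ (FOLLOW(N) if α ⇒* ε)).

F → -: PREDICT = { '-' }
  '-' is in predict set, so this production goes in M[F, '-']
F → e: PREDICT = { 'e' }
F → e F: PREDICT = { 'e' }

M[F, '-'] = F → -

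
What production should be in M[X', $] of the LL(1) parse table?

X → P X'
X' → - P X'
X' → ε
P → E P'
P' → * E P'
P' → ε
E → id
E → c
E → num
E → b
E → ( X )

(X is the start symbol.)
To find M[X', $], we find productions for X' where $ is in the predict set (PREDICT(N → α) = (FIRST(α) \ {ε}) ∪ (FOLLOW(N) if α ⇒* ε)).

Relevant sets:
  FOLLOW(X') = { $, ')' }

X' → - P X': PREDICT = { '-' }
X' → ε: PREDICT = { $, ')' }
  $ is in predict set, so this production goes in M[X', $]

M[X', $] = X' → ε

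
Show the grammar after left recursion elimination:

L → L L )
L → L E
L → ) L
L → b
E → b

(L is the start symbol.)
L is directly left-recursive. The standard transformation for
  A → A α₁ | ... | A α_m | β₁ | ... | β_n
is
  A  → β₁ A' | ... | β_n A'
  A' → α₁ A' | ... | α_m A' | ε

L → ) L becomes L → ) L L'
L → b becomes L → b L'
L → L L ) becomes L' → L ) L'
L → L E becomes L' → E L'
Add L' → ε

Productions for other non-terminals are unchanged:
  E → b

Resulting grammar:
L → ) L L'
L → b L'
L' → L ) L'
L' → E L'
L' → ε
E → b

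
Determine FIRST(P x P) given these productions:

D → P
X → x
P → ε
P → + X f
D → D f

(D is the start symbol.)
{ '+', 'x' }

FIRST sets of the non-terminals involved (from the grammar, by fixed-point iteration):
  FIRST(P) = { '+', ε }

To compute FIRST(P x P), process the symbols left to right:
Symbol P is a non-terminal. Add FIRST(P) \ {ε} = { '+' }
P is nullable (ε ∈ FIRST(P)), continue to the next symbol.
Symbol x is a terminal. Add 'x' and stop.
FIRST(P x P) = { '+', 'x' }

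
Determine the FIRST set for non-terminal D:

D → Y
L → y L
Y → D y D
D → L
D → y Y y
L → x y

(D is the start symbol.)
{ 'x', 'y' }

To compute FIRST(D), examine every production with D on the left-hand side, reading each right-hand side left to right until a non-nullable symbol is reached.

FIRST sets of the other non-terminals involved (by the same procedure, iterated to a fixed point):
  FIRST(Y) = { 'x', 'y' }
  FIRST(L) = { 'x', 'y' }

From D → Y:
  - Y is a non-terminal: add FIRST(Y) \ {ε} = { 'x', 'y' }
    Y is not nullable, so stop
From D → L:
  - L is a non-terminal: add FIRST(L) \ {ε} = { 'x', 'y' }
    L is not nullable, so stop
From D → y Y y:
  - y is a terminal: add 'y' and stop

Collecting: FIRST(D) = { 'x', 'y' }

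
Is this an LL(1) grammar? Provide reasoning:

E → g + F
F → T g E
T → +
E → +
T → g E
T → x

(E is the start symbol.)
Yes, the grammar is LL(1).

A grammar is LL(1) if for each non-terminal N with multiple productions, the predict sets of those productions are pairwise disjoint, where PREDICT(N → α) = (FIRST(α) \ {ε}) ∪ (FOLLOW(N) if α ⇒* ε).

For E:
  PREDICT(E → g '+' F) = { 'g' }
  PREDICT(E → '+') = { '+' }
For T:
  PREDICT(T → '+') = { '+' }
  PREDICT(T → g E) = { 'g' }
  PREDICT(T → x) = { 'x' }
F has a single production, so nothing to check there.

All predict sets are disjoint. The grammar IS LL(1).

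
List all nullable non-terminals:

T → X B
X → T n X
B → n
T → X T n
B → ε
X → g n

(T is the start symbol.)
ε-productions: B → ε
So B is immediately nullable.
No further non-terminal can be added: every production for the remaining non-terminals contains a terminal or a non-nullable non-terminal.
Nullable = { 'B' }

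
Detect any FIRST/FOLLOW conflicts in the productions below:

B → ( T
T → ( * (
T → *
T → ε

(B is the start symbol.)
No FIRST/FOLLOW conflicts.

A FIRST/FOLLOW conflict occurs when a non-terminal N has a nullable alternative N → β (β ⇒* ε) and another alternative N → α with FIRST(α) ∩ FOLLOW(N) ≠ ∅: on such a lookahead the parser cannot decide between expanding α and letting N vanish via β.

Nullable non-terminals: T.

T: nullable alternative(s) T → ε; FOLLOW(T) = { $ }
  T → ( * (: FIRST \ {ε} = { '(' } — disjoint from FOLLOW(T)
  T → *: FIRST \ {ε} = { '*' } — disjoint from FOLLOW(T)
  T → ε: FIRST \ {ε} = { } — this is the only nullable alternative, skip

B has no nullable alternative, so no FIRST/FOLLOW check is needed there.

No FIRST/FOLLOW conflicts found.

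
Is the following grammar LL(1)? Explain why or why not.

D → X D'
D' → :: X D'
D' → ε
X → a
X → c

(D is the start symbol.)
Yes, the grammar is LL(1).

A grammar is LL(1) if for each non-terminal N with multiple productions, the predict sets of those productions are pairwise disjoint, where PREDICT(N → α) = (FIRST(α) \ {ε}) ∪ (FOLLOW(N) if α ⇒* ε).

Relevant sets:
  FOLLOW(D') = { $ }

For D':
  PREDICT(D' → :: X D') = { '::' }
  PREDICT(D' → ε) = { $ }
For X:
  PREDICT(X → a) = { 'a' }
  PREDICT(X → c) = { 'c' }
D has a single production, so nothing to check there.

All predict sets are disjoint. The grammar IS LL(1).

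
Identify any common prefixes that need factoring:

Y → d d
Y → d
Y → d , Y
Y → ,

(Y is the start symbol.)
Yes, Y has productions with common prefix 'd'

Left-factoring is needed when two productions for the same non-terminal
share a common prefix on the right-hand side.

Productions for Y:
  Y → d d
  Y → d
  Y → d , Y
  Y → ,

Found common prefix 'd' in productions for Y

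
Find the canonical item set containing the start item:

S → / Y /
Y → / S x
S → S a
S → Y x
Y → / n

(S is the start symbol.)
First, augment the grammar with S' → S
I₀ = CLOSURE({ [S' → . S] }):
  [S' → . S] has the dot before S: add [S → . / Y /], [S → . S a], [S → . Y x]
  [S → . Y x] has the dot before Y: add [Y → . / S x], [Y → . / n]
No further items can be added.

I₀ = { [S → . / Y /], [S → . S a], [S → . Y x], [S' → . S], [Y → . / S x], [Y → . / n] }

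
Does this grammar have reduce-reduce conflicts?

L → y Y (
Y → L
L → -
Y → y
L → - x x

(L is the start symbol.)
Augment with L' → L and build the canonical LR(0) collection (I0 = CLOSURE({[L' → . L]}), then GOTO on every symbol after a dot until no new states appear). It has 10 states:
  I0: { [L → . - x x], [L → . -], [L → . y Y (], [L' → . L] }  — shift
  I1: { [L → - . x x], [L → - .] }  — shift, reduce
  I2: { [L' → L .] }  — accept
  I3: { [L → . - x x], [L → . -], [L → . y Y (], [L → y . Y (], [Y → . L], [Y → . y] }  — shift
  I4: { [Y → L .] }  — reduce
  I5: { [L → y Y . (] }  — shift
  I6: { [L → . - x x], [L → . -], [L → . y Y (], [L → y . Y (], [Y → . L], [Y → . y], [Y → y .] }  — shift, reduce
  I7: { [L → y Y ( .] }  — reduce
  I8: { [L → - x . x] }  — shift
  I9: { [L → - x x .] }  — reduce

No state contains more than one complete item.

Answer: No reduce-reduce conflicts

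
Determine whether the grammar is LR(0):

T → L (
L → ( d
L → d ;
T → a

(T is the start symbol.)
A grammar is LR(0) if no state in the canonical LR(0) collection has:
  - both a shift item (dot before a terminal) and a complete item (shift-reduce conflict), or
  - two or more complete items (reduce-reduce conflict; the accept item [T' → T .] counts as a complete item here).

Augment with T' → T and build the canonical LR(0) collection (I0 = CLOSURE({[T' → . T]}), then GOTO on every symbol after a dot until no new states appear). It has 9 states:
  I0: { [L → . ( d], [L → . d ;], [T → . L (], [T → . a], [T' → . T] }  — shift
  I1: { [L → ( . d] }  — shift
  I2: { [T → L . (] }  — shift
  I3: { [T' → T .] }  — accept
  I4: { [T → a .] }  — reduce
  I5: { [L → d . ;] }  — shift
  I6: { [L → d ; .] }  — reduce
  I7: { [T → L ( .] }  — reduce
  I8: { [L → ( d .] }  — reduce

Every state is either a pure shift/goto state or contains exactly one complete item and nothing to shift — no conflicts. The grammar is LR(0).

Answer: Yes, the grammar is LR(0)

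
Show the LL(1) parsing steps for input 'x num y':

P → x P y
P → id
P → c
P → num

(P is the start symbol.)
Stack is shown with the top on the left.

Stack    Input      Action
--------------------------
P $      x num y $  output P → x P y
x P y $  x num y $  match 'x'
P y $    num y $    output P → num
num y $  num y $    match 'num'
y $      y $        match 'y'
$        $          accept

The string is accepted.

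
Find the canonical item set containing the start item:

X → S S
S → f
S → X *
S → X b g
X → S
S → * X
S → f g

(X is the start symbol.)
First, augment the grammar with X' → X
I₀ = CLOSURE({ [X' → . X] }):
  [X' → . X] has the dot before X: add [X → . S S], [X → . S]
  [X → . S S] has the dot before S: add [S → . f], [S → . X *], [S → . X b g], [S → . * X], [S → . f g]
No further items can be added.

I₀ = { [S → . * X], [S → . X *], [S → . X b g], [S → . f g], [S → . f], [X → . S S], [X → . S], [X' → . X] }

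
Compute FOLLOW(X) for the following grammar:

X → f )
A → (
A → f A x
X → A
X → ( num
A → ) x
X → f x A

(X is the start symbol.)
{ $ }

To compute FOLLOW(X), find every occurrence of X on a right-hand side N → α X β: add FIRST(β) \ {ε}, and if β is empty or nullable also add FOLLOW(N). Iterate to a fixed point.

X is the start symbol, so $ ∈ FOLLOW(X).
X does not occur on any right-hand side.

Taking the union: FOLLOW(X) = { $ }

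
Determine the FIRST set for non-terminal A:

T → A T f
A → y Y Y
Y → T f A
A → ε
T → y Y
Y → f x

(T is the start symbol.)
{ 'y', ε }

From A → y Y Y:
  - y is a terminal: add 'y' and stop
From A → ε:
  - ε-production, so ε ∈ FIRST(A)

Collecting: FIRST(A) = { 'y', ε }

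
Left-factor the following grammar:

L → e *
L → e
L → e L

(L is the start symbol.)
Left-factoring transforms A → αβ₁ | αβ₂ into A → αA' and A' → β₁ | β₂
(α is the longest common prefix among the alternatives). Repeat until
no nonterminal has two alternatives with a common prefix.

Round 1: L has alternatives sharing prefix 'e'. Introduce L': L → e L'
  Add: L' → *
  Add: L' → ε
  Add: L' → L

No remaining common prefixes — done.

Resulting grammar:
L → e L'
L' → *
L' → ε
L' → L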